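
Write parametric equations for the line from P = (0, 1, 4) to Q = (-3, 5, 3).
Direction vector d = Q - P = (-3, 4, -1)
x = 0 - 3t, y = 1 + 4t, z = 4 - t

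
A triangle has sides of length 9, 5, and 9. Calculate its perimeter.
Perimeter = sum of all sides
Perimeter = 9 + 5 + 9
Perimeter = 23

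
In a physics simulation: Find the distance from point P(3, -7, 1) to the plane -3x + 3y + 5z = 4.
d = |(-3)(3) + 3(-7) + 5(1) - (4)| / √((-3)² + 3² + 5²) = 29/√43 = 4.422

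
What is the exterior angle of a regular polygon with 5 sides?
Exterior angle of a regular n-gon = 360/n
Exterior angle = 360/5
Exterior angle = 72 degrees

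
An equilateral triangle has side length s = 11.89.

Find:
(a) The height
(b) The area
(a) Height h = s·√3/2 = 11.89·√3/2 = 10.3
(b) Area = (√3/4)·s² = (√3/4)·11.89² = (√3/4)·141.372 = 61.22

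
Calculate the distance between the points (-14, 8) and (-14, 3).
Using the distance formula: d = sqrt((x₂-x₁)² + (y₂-y₁)²)
dx = (-14) - (-14) = 0
dy = 3 - 8 = -5
d = sqrt(0² + (-5)²) = sqrt(0 + 25) = sqrt(25) = 5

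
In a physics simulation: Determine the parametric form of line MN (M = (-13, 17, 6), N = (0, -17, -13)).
Direction vector d = N - M = (13, -34, -19)
x = -13 + 13t, y = 17 - 34t, z = 6 - 19t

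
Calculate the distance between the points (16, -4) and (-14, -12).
Using the distance formula: d = sqrt((x₂-x₁)² + (y₂-y₁)²)
dx = (-14) - 16 = -30
dy = (-12) - (-4) = -8
d = sqrt((-30)² + (-8)²) = sqrt(900 + 64) = sqrt(964) = 31.05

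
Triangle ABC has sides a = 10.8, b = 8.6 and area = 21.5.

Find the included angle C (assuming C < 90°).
Area = ½ab·sin(C)  →  sin(C) = 2·Area/(ab)
sin(C) = 2·21.5/(10.8·8.6) = 0.462963
C = arcsin(0.462963) = 27.58°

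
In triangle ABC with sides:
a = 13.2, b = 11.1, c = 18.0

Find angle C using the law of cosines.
cos(C) = (a² + b² - c²)/(2ab)
cos(C) = (13.2² + 11.1² - 18.0²)/(2·13.2·11.1) = -26.55/293.04 = -0.090602
C = arccos(-0.090602) = 95.2°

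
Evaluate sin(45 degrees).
sin(45 degrees) = sqrt(2)/2
Decimal approximation: 0.7071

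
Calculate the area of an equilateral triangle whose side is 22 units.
Area = (sqrt(3)/4) * s²
Area = (sqrt(3)/4) * 22²
Area = (sqrt(3)/4) * 484
Area = 209.58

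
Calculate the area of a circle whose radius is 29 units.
Area = pi * r²
Area = pi * 29²
Area = pi * 841
Area = 2642.08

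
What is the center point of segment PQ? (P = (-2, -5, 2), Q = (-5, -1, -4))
Midpoint = ((-2-5)/2, (-5-1)/2, (2-4)/2) = (-3.5, -3, -1)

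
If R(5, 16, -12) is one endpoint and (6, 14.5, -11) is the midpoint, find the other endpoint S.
S = (2×6 - 5, 2×14.5 - 16, 2×(-11) - (-12)) = (7, 13, -10)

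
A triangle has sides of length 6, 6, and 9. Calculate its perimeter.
Perimeter = sum of all sides
Perimeter = 6 + 6 + 9
Perimeter = 21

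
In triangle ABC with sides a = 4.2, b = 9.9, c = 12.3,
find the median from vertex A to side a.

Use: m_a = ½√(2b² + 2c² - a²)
m_a = ½√(2·9.9² + 2·12.3² - 4.2²)
m_a = ½√(196.02 + 302.58 - 17.64) = ½√480.96 = 10.97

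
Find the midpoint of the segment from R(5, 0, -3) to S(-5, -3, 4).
Midpoint = ((5-5)/2, (0-3)/2, (-3+4)/2) = (0, -1.5, 0.5)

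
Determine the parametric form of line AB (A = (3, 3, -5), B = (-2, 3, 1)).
Direction vector d = B - A = (-5, 0, 6)
x = 3 - 5t, y = 3, z = -5 + 6t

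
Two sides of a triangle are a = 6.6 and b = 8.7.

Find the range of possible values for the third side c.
By the triangle inequality: |a - b| < c < a + b
|6.6 - 8.7| < c < 6.6 + 8.7
2.1 < c < 15.3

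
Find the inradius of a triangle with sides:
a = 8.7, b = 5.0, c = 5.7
s = (a+b+c)/2 = (8.7+5.0+5.7)/2 = 9.7
Area = √(s(s-a)(s-b)(s-c)) = √(9.7·1·4.7·4) = 13.5041
r = Area/s = 13.5041/9.7 = 1.392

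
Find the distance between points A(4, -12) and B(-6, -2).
Using the distance formula: d = sqrt((x₂-x₁)² + (y₂-y₁)²)
dx = (-6) - 4 = -10
dy = (-2) - (-12) = 10
d = sqrt((-10)² + 10²) = sqrt(100 + 100) = sqrt(200) = 14.14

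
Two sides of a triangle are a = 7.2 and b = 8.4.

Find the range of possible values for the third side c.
By the triangle inequality: |a - b| < c < a + b
|7.2 - 8.4| < c < 7.2 + 8.4
1.2 < c < 15.6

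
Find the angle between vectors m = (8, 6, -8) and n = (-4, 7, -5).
m·n = 50, |m|² = 164, |n|² = 90
cos θ = 50/√14760 ≈ 0.4116
θ ≈ 65.7°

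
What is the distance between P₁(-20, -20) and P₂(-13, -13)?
Using the distance formula: d = sqrt((x₂-x₁)² + (y₂-y₁)²)
dx = (-13) - (-20) = 7
dy = (-13) - (-20) = 7
d = sqrt(7² + 7²) = sqrt(49 + 49) = sqrt(98) = 9.90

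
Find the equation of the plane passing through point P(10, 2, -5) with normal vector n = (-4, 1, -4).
d = n·P = (-4)(10) + (1)(2) + (-4)(-5) = -18
Plane: -4x + y - 4z = -18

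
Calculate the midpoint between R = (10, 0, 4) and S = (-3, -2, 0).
Midpoint = ((10-3)/2, (0-2)/2, (4+0)/2) = (3.5, -1, 2)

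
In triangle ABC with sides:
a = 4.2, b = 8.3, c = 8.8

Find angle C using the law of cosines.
cos(C) = (a² + b² - c²)/(2ab)
cos(C) = (4.2² + 8.3² - 8.8²)/(2·4.2·8.3) = 9.09/69.72 = 0.130379
C = arccos(0.130379) = 82.51°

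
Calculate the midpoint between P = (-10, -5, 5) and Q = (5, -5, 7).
Midpoint = ((-10+5)/2, (-5-5)/2, (5+7)/2) = (-2.5, -5, 6)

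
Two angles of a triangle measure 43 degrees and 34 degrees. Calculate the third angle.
Sum of angles in a triangle = 180 degrees
Third angle = 180 - 43 - 34
Third angle = 103 degrees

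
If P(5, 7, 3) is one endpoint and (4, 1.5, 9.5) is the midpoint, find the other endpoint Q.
Q = (2×4 - 5, 2×1.5 - 7, 2×9.5 - 3) = (3, -4, 16)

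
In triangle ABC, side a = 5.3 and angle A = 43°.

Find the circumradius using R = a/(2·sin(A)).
R = a/(2·sin(A)) = 5.3/(2·sin(43°))
R = 5.3/(2·0.681998) = 5.3/1.363997 = 3.886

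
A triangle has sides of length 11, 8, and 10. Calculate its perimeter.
Perimeter = sum of all sides
Perimeter = 11 + 8 + 10
Perimeter = 29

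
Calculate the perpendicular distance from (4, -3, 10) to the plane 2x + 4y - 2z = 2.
d = |2(4) + 4(-3) + (-2)(10) - (2)| / √(2² + 4² + (-2)²) = 26/√24 = 5.307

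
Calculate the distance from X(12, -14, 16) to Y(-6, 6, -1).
d = √[(-18)² + (20)² + (-17)²] = √1013 = 31.83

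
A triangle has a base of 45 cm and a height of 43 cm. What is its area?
Area = (1/2) * base * height
Area = (1/2) * 45 * 43
Area = 967.50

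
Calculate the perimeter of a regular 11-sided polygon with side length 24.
Perimeter = number of sides * side length
Perimeter = 11 * 24
Perimeter = 264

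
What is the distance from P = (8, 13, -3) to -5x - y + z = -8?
d = |(-5)(8) + (-1)(13) + 1(-3) - (-8)| / √((-5)² + (-1)² + 1²) = 48/√27 = 9.238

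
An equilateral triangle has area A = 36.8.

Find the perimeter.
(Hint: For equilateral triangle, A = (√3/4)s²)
A = (√3/4)s²  →  s² = 4A/√3 = 4·36.8/√3 = 84.986
s = 9.21878
Perimeter = 3s = 27.66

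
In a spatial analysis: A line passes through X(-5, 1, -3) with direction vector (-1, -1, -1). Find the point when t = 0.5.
P(0.5) = (-5 + (-1)(0.5), 1 + (-1)(0.5), -3 + (-1)(0.5)) = (-5.5, 0.5, -3.5)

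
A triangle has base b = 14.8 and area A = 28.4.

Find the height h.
A = ½bh  →  h = 2A/b
h = 2·28.4/14.8 = 3.838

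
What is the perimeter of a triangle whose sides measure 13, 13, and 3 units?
Perimeter = sum of all sides
Perimeter = 13 + 13 + 3
Perimeter = 29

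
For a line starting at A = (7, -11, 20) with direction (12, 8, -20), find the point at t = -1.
P(-1) = (7 + 12(-1), -11 + 8(-1), 20 + (-20)(-1)) = (-5, -19, 40)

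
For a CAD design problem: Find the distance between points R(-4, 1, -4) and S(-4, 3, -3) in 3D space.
d = √[(0)² + (2)² + (1)²] = √5 = 2.236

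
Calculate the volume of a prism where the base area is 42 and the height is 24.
Volume = base area * height
Volume = 42 * 24
Volume = 1008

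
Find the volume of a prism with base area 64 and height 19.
Volume = base area * height
Volume = 64 * 19
Volume = 1216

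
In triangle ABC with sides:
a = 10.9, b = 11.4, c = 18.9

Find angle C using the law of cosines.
cos(C) = (a² + b² - c²)/(2ab)
cos(C) = (10.9² + 11.4² - 18.9²)/(2·10.9·11.4) = -108.44/248.52 = -0.436343
C = arccos(-0.436343) = 115.9°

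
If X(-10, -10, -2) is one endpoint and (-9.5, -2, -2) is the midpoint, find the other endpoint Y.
Y = (2×(-9.5) - (-10), 2×(-2) - (-10), 2×(-2) - (-2)) = (-9, 6, -2)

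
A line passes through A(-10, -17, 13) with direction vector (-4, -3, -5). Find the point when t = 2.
P(2) = (-10 + (-4)(2), -17 + (-3)(2), 13 + (-5)(2)) = (-18, -23, 3)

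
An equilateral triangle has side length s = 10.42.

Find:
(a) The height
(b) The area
(a) Height h = s·√3/2 = 10.42·√3/2 = 9.024
(b) Area = (√3/4)·s² = (√3/4)·10.42² = (√3/4)·108.576 = 47.01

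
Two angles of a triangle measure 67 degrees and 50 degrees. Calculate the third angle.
Sum of angles in a triangle = 180 degrees
Third angle = 180 - 67 - 50
Third angle = 63 degrees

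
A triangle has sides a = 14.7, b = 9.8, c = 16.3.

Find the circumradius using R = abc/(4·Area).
s = (a+b+c)/2 = 20.4
Area = √(s(s-a)(s-b)(s-c)) = √(20.4·5.7·10.6·4.1) = 71.0882
R = abc/(4·Area) = (14.7·9.8·16.3)/(4·71.0882) = 2348.178/284.3528 = 8.258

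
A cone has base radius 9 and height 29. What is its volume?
Volume = (1/3) * pi * r² * h
Volume = (1/3) * pi * 9² * 29
Volume = (1/3) * pi * 81 * 29
Volume = (1/3) * pi * 2349
Volume = 2459.87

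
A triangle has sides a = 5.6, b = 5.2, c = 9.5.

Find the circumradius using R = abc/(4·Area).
s = (a+b+c)/2 = 10.15
Area = √(s(s-a)(s-b)(s-c)) = √(10.15·4.55·4.95·0.65) = 12.1898
R = abc/(4·Area) = (5.6·5.2·9.5)/(4·12.1898) = 276.64/48.7592 = 5.674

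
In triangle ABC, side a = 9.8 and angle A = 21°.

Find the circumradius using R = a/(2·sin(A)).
R = a/(2·sin(A)) = 9.8/(2·sin(21°))
R = 9.8/(2·0.358368) = 9.8/0.716736 = 13.67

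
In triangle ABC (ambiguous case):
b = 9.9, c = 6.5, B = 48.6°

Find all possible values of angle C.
sin(C)/c = sin(B)/b  →  sin(C) = c·sin(B)/b = 6.5·sin(48.6°)/9.9 = 0.492497
C₁ = arcsin(0.492497) = 29.5°,  C₂ = 180° - C₁ = 150.5°
Check C₂: A = 180° - 48.6° - 150.5° = -19.1° ≤ 0, rejected
C = 29.5° (one solution)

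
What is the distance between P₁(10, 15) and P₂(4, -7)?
Using the distance formula: d = sqrt((x₂-x₁)² + (y₂-y₁)²)
dx = 4 - 10 = -6
dy = (-7) - 15 = -22
d = sqrt((-6)² + (-22)²) = sqrt(36 + 484) = sqrt(520) = 22.80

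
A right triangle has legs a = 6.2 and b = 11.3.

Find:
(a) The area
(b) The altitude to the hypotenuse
(a) Area = ½ab = ½·6.2·11.3 = 35.03
(b) Hypotenuse c = √(6.2² + 11.3²) = √166.13 = 12.8891
    Area = ½·c·h_c  →  h_c = 2·Area/c = 2·35.03/12.8891 = 5.436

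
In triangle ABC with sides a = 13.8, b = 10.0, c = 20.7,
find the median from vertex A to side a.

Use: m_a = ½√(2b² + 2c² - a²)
m_a = ½√(2·10.0² + 2·20.7² - 13.8²)
m_a = ½√(200 + 856.98 - 190.44) = ½√866.54 = 14.72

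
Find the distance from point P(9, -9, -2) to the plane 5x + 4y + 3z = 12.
d = |5(9) + 4(-9) + 3(-2) - (12)| / √(5² + 4² + 3²) = 9/√50 = 1.273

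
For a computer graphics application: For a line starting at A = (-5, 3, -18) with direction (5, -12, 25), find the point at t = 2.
P(2) = (-5 + 5(2), 3 + (-12)(2), -18 + 25(2)) = (5, -21, 32)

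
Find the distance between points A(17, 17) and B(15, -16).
Using the distance formula: d = sqrt((x₂-x₁)² + (y₂-y₁)²)
dx = 15 - 17 = -2
dy = (-16) - 17 = -33
d = sqrt((-2)² + (-33)²) = sqrt(4 + 1089) = sqrt(1093) = 33.06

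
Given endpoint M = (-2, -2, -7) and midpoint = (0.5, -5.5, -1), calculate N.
N = (2×0.5 - (-2), 2×(-5.5) - (-2), 2×(-1) - (-7)) = (3, -9, 5)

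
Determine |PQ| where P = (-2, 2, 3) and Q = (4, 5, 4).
d = √[(6)² + (3)² + (1)²] = √46 = 6.782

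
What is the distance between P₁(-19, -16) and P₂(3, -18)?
Using the distance formula: d = sqrt((x₂-x₁)² + (y₂-y₁)²)
dx = 3 - (-19) = 22
dy = (-18) - (-16) = -2
d = sqrt(22² + (-2)²) = sqrt(484 + 4) = sqrt(488) = 22.09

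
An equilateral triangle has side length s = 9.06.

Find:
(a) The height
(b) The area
(a) Height h = s·√3/2 = 9.06·√3/2 = 7.846
(b) Area = (√3/4)·s² = (√3/4)·9.06² = (√3/4)·82.0836 = 35.54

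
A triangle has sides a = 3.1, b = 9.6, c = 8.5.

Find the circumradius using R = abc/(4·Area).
s = (a+b+c)/2 = 10.6
Area = √(s(s-a)(s-b)(s-c)) = √(10.6·7.5·1·2.1) = 12.9209
R = abc/(4·Area) = (3.1·9.6·8.5)/(4·12.9209) = 252.96/51.6836 = 4.894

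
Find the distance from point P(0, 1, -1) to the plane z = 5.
d = |0(0) + 0(1) + 1(-1) - (5)| / √(0² + 0² + 1²) = 6/√1 = 6.0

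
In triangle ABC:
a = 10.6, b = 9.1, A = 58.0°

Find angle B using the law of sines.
sin(B)/b = sin(A)/a
sin(B) = b·sin(A)/a = 9.1·sin(58.0°)/10.6 = 0.728041
B = arcsin(0.728041) = 46.72°  (b ≤ a, so B ≤ A and the acute solution is unique)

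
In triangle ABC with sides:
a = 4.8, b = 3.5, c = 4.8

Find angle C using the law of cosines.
cos(C) = (a² + b² - c²)/(2ab)
cos(C) = (4.8² + 3.5² - 4.8²)/(2·4.8·3.5) = 12.25/33.6 = 0.364583
C = arccos(0.364583) = 68.62°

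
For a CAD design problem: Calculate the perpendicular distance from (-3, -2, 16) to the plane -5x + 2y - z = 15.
d = |(-5)(-3) + 2(-2) + (-1)(16) - (15)| / √((-5)² + 2² + (-1)²) = 20/√30 = 3.651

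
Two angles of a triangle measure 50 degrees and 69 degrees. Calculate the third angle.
Sum of angles in a triangle = 180 degrees
Third angle = 180 - 50 - 69
Third angle = 61 degrees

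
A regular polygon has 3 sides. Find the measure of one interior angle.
Interior angle of a regular n-gon = (n-2)*180/n
Interior angle = (3-2)*180/3
Interior angle = 1*180/3
Interior angle = 180/3
Interior angle = 60 degrees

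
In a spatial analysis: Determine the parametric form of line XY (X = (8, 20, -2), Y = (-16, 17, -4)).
Direction vector d = Y - X = (-24, -3, -2)
x = 8 - 24t, y = 20 - 3t, z = -2 - 2t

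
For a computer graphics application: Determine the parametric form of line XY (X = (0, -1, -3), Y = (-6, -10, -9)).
Direction vector d = Y - X = (-6, -9, -6)
x = 0 - 6t, y = -1 - 9t, z = -3 - 6t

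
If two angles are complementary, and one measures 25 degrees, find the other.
Complementary angles sum to 90 degrees.
Other angle = 90 - 25
Other angle = 65 degrees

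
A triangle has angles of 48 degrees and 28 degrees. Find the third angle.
Sum of angles in a triangle = 180 degrees
Third angle = 180 - 48 - 28
Third angle = 104 degrees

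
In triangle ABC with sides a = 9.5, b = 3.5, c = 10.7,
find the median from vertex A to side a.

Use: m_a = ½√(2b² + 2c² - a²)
m_a = ½√(2·3.5² + 2·10.7² - 9.5²)
m_a = ½√(24.5 + 228.98 - 90.25) = ½√163.23 = 6.388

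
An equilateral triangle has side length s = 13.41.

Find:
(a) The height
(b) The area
(a) Height h = s·√3/2 = 13.41·√3/2 = 11.61
(b) Area = (√3/4)·s² = (√3/4)·13.41² = (√3/4)·179.828 = 77.87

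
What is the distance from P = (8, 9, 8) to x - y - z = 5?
d = |1(8) + (-1)(9) + (-1)(8) - (5)| / √(1² + (-1)² + (-1)²) = 14/√3 = 8.083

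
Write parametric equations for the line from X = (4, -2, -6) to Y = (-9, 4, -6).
Direction vector d = Y - X = (-13, 6, 0)
x = 4 - 13t, y = -2 + 6t, z = -6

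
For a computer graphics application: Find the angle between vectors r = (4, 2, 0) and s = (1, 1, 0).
r·s = 6, |r|² = 20, |s|² = 2
cos θ = 6/√40 ≈ 0.9487
θ ≈ 18.43°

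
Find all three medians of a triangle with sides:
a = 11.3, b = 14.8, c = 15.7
Using m_x = ½√(2y² + 2z² - x²):
m_a = ½√(2·14.8² + 2·15.7² - 11.3²) = ½√803.37 = 14.17
m_b = ½√(2·11.3² + 2·15.7² - 14.8²) = ½√529.32 = 11.5
m_c = ½√(2·11.3² + 2·14.8² - 15.7²) = ½√446.97 = 10.57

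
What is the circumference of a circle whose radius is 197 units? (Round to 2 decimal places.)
Circumference = 2 * pi * r
Circumference = 2 * pi * 197
Circumference = 1237.79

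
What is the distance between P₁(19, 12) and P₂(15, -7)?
Using the distance formula: d = sqrt((x₂-x₁)² + (y₂-y₁)²)
dx = 15 - 19 = -4
dy = (-7) - 12 = -19
d = sqrt((-4)² + (-19)²) = sqrt(16 + 361) = sqrt(377) = 19.42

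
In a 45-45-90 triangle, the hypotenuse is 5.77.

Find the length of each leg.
In a 45-45-90 triangle, hypotenuse = leg·√2  →  leg = hypotenuse/√2
leg = 5.77/√2 = 4.08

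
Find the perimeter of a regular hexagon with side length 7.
Perimeter = number of sides * side length
Perimeter = 6 * 7
Perimeter = 42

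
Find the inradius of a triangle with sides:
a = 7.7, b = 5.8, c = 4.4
s = (a+b+c)/2 = (7.7+5.8+4.4)/2 = 8.95
Area = √(s(s-a)(s-b)(s-c)) = √(8.95·1.25·3.15·4.55) = 12.6627
r = Area/s = 12.6627/8.95 = 1.415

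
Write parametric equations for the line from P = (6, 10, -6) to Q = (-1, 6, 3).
Direction vector d = Q - P = (-7, -4, 9)
x = 6 - 7t, y = 10 - 4t, z = -6 + 9t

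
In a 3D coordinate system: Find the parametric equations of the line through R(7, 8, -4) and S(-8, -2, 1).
Direction vector d = S - R = (-15, -10, 5)
x = 7 - 15t, y = 8 - 10t, z = -4 + 5t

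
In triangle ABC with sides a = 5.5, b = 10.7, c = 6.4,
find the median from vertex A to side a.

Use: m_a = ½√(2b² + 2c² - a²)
m_a = ½√(2·10.7² + 2·6.4² - 5.5²)
m_a = ½√(228.98 + 81.92 - 30.25) = ½√280.65 = 8.376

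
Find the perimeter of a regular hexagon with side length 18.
Perimeter = number of sides * side length
Perimeter = 6 * 18
Perimeter = 108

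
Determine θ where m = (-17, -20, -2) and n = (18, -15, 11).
m·n = -28, |m|² = 693, |n|² = 670
cos θ = -28/√464310 ≈ -0.04109
θ ≈ 92.36°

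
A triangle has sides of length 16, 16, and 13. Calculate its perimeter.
Perimeter = sum of all sides
Perimeter = 16 + 16 + 13
Perimeter = 45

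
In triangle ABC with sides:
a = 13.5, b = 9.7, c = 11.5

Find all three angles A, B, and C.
By the law of cosines:
cos(A) = (b² + c² - a²)/(2bc) = 0.197624  →  A = 78.6°
cos(B) = (a² + c² - b²)/(2ac) = 0.709855  →  B = 44.78°
cos(C) = (a² + b² - c²)/(2ab) = 0.550172  →  C = 56.62°
Check: A + B + C = 180.0° ✓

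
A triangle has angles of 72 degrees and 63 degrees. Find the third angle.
Sum of angles in a triangle = 180 degrees
Third angle = 180 - 72 - 63
Third angle = 45 degrees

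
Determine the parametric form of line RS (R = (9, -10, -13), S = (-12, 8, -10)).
Direction vector d = S - R = (-21, 18, 3)
x = 9 - 21t, y = -10 + 18t, z = -13 + 3t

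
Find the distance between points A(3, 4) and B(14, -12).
Using the distance formula: d = sqrt((x₂-x₁)² + (y₂-y₁)²)
dx = 14 - 3 = 11
dy = (-12) - 4 = -16
d = sqrt(11² + (-16)²) = sqrt(121 + 256) = sqrt(377) = 19.42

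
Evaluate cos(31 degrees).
cos(31 degrees) = 0.8572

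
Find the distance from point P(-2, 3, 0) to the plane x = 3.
d = |1(-2) + 0(3) + 0(0) - (3)| / √(1² + 0² + 0²) = 5/√1 = 5.0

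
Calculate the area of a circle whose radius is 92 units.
Area = pi * r²
Area = pi * 92²
Area = pi * 8464
Area = 26590.44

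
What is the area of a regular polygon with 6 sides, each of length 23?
For a regular 6-gon with side length s = 23:
Apothem a = s / (2*tan(pi/6)) = 23 / (2*tan(pi/6)) ≈ 19.9186
Perimeter P = 6 * 23 = 138
Area = (1/2) * P * a = (1/2) * 138 * 19.9186 = 1374.38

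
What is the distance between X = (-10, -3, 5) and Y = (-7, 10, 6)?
d = √[(3)² + (13)² + (1)²] = √179 = 13.38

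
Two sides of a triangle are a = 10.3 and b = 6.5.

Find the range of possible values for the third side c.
By the triangle inequality: |a - b| < c < a + b
|10.3 - 6.5| < c < 10.3 + 6.5
3.8 < c < 16.8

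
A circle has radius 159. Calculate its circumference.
Circumference = 2 * pi * r
Circumference = 2 * pi * 159
Circumference = 999.03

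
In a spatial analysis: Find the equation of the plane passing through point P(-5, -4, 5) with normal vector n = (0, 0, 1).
d = n·P = (0)(-5) + (0)(-4) + (1)(5) = 5
Plane: z = 5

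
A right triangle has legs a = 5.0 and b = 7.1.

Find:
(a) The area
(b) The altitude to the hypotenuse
(a) Area = ½ab = ½·5.0·7.1 = 17.75
(b) Hypotenuse c = √(5.0² + 7.1²) = √75.41 = 8.68389
    Area = ½·c·h_c  →  h_c = 2·Area/c = 2·17.75/8.68389 = 4.088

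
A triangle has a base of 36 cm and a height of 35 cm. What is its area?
Area = (1/2) * base * height
Area = (1/2) * 36 * 35
Area = 630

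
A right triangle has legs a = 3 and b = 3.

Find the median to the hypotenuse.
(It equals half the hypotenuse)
Hypotenuse c = √(3² + 3²) = √18 = 4.24264
Median to hypotenuse = c/2 = 2.121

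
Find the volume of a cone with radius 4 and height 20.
Volume = (1/3) * pi * r² * h
Volume = (1/3) * pi * 4² * 20
Volume = (1/3) * pi * 16 * 20
Volume = (1/3) * pi * 320
Volume = 335.10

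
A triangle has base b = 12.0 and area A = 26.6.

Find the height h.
A = ½bh  →  h = 2A/b
h = 2·26.6/12.0 = 4.433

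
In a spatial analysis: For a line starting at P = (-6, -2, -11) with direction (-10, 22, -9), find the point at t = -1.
P(-1) = (-6 + (-10)(-1), -2 + 22(-1), -11 + (-9)(-1)) = (4, -24, -2)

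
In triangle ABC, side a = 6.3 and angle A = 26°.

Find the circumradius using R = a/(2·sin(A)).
R = a/(2·sin(A)) = 6.3/(2·sin(26°))
R = 6.3/(2·0.438371) = 6.3/0.876742 = 7.186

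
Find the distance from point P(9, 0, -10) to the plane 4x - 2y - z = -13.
d = |4(9) + (-2)(0) + (-1)(-10) - (-13)| / √(4² + (-2)² + (-1)²) = 59/√21 = 12.87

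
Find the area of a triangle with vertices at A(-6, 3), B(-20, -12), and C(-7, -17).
Using the coordinate formula: Area = (1/2)|x₁(y₂-y₃) + x₂(y₃-y₁) + x₃(y₁-y₂)|
Area = (1/2)|(-6)((-12)-(-17)) + (-20)((-17)-3) + (-7)(3-(-12))|
Area = (1/2)|(-6)*5 + (-20)*(-20) + (-7)*15|
Area = (1/2)|(-30) + 400 + (-105)|
Area = (1/2)*265 = 132.50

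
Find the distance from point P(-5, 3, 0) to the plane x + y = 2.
d = |1(-5) + 1(3) + 0(0) - (2)| / √(1² + 1² + 0²) = 4/√2 = 2.828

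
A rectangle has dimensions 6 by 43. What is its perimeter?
Perimeter = 2 * (length + width)
Perimeter = 2 * (6 + 43)
Perimeter = 2 * 49
Perimeter = 98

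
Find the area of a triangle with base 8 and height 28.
Area = (1/2) * base * height
Area = (1/2) * 8 * 28
Area = 112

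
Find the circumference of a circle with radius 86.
Circumference = 2 * pi * r
Circumference = 2 * pi * 86
Circumference = 540.35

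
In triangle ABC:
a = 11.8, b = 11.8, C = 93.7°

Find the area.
Using A = ½ab·sin(C):
A = ½·11.8·11.8·sin(93.7°) = ½·139.24·0.997916 = 69.47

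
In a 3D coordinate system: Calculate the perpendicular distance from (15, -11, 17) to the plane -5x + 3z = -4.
d = |(-5)(15) + 0(-11) + 3(17) - (-4)| / √((-5)² + 0² + 3²) = 20/√34 = 3.43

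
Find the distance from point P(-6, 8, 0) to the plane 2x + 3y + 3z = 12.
d = |2(-6) + 3(8) + 3(0) - (12)| / √(2² + 3² + 3²) = 0/√22 = 0.0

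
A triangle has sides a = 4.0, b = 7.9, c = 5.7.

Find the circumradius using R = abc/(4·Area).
s = (a+b+c)/2 = 8.8
Area = √(s(s-a)(s-b)(s-c)) = √(8.8·4.8·0.9·3.1) = 10.8559
R = abc/(4·Area) = (4.0·7.9·5.7)/(4·10.8559) = 180.12/43.4236 = 4.148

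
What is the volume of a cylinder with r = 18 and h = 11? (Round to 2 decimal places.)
Volume = pi * r² * h
Volume = pi * 18² * 11
Volume = pi * 324 * 11
Volume = pi * 3564
Volume = 11196.64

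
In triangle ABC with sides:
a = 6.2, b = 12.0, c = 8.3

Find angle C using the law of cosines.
cos(C) = (a² + b² - c²)/(2ab)
cos(C) = (6.2² + 12.0² - 8.3²)/(2·6.2·12.0) = 113.55/148.8 = 0.763105
C = arccos(0.763105) = 40.26°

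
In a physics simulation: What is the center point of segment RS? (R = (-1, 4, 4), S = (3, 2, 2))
Midpoint = ((-1+3)/2, (4+2)/2, (4+2)/2) = (1, 3, 3)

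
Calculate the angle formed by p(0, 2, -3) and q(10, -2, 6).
p·q = -22, |p|² = 13, |q|² = 140
cos θ = -22/√1820 ≈ -0.5157
θ ≈ 121.0°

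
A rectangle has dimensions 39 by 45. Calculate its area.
Area = length * width
Area = 39 * 45
Area = 1755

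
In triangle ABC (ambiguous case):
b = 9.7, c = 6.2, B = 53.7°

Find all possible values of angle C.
sin(C)/c = sin(B)/b  →  sin(C) = c·sin(B)/b = 6.2·sin(53.7°)/9.7 = 0.515129
C₁ = arcsin(0.515129) = 31.01°,  C₂ = 180° - C₁ = 148.99°
Check C₂: A = 180° - 53.7° - 148.99° = -22.69° ≤ 0, rejected
C = 31.01° (one solution)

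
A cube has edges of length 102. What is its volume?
Volume = s³
Volume = 102³
Volume = 1061208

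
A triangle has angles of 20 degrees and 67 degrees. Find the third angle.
Sum of angles in a triangle = 180 degrees
Third angle = 180 - 20 - 67
Third angle = 93 degrees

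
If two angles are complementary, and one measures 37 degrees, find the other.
Complementary angles sum to 90 degrees.
Other angle = 90 - 37
Other angle = 53 degrees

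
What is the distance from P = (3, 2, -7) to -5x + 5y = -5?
d = |(-5)(3) + 5(2) + 0(-7) - (-5)| / √((-5)² + 5² + 0²) = 0/√50 = 0.0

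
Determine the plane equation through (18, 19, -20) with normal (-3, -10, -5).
d = n·P = (-3)(18) + (-10)(19) + (-5)(-20) = -144
Plane: -3x - 10y - 5z = -144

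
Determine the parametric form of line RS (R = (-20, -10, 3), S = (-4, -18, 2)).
Direction vector d = S - R = (16, -8, -1)
x = -20 + 16t, y = -10 - 8t, z = 3 - t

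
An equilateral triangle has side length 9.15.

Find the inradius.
For an equilateral triangle, r = s/(2√3) where s is the side.
r = 9.15/(2√3) = 9.15/3.464102 = 2.641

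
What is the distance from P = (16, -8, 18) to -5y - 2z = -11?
d = |0(16) + (-5)(-8) + (-2)(18) - (-11)| / √(0² + (-5)² + (-2)²) = 15/√29 = 2.785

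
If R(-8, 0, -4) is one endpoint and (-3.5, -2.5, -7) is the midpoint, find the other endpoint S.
S = (2×(-3.5) - (-8), 2×(-2.5) - 0, 2×(-7) - (-4)) = (1, -5, -10)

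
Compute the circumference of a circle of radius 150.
Circumference = 2 * pi * r
Circumference = 2 * pi * 150
Circumference = 942.48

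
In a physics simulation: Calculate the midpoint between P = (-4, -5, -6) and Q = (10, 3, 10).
Midpoint = ((-4+10)/2, (-5+3)/2, (-6+10)/2) = (3, -1, 2)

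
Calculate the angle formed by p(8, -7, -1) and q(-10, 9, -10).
p·q = -133, |p|² = 114, |q|² = 281
cos θ = -133/√32034 ≈ -0.7431
θ ≈ 138.0°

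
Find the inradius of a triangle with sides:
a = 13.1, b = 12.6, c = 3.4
s = (a+b+c)/2 = (13.1+12.6+3.4)/2 = 14.55
Area = √(s(s-a)(s-b)(s-c)) = √(14.55·1.45·1.95·11.15) = 21.4176
r = Area/s = 21.4176/14.55 = 1.472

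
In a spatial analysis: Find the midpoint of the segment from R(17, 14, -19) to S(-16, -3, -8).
Midpoint = ((17-16)/2, (14-3)/2, (-19-8)/2) = (0.5, 5.5, -13.5)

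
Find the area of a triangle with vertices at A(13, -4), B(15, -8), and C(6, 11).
Using the coordinate formula: Area = (1/2)|x₁(y₂-y₃) + x₂(y₃-y₁) + x₃(y₁-y₂)|
Area = (1/2)|13((-8)-11) + 15(11-(-4)) + 6((-4)-(-8))|
Area = (1/2)|13*(-19) + 15*15 + 6*4|
Area = (1/2)|(-247) + 225 + 24|
Area = (1/2)*2 = 1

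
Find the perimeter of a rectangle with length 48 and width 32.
Perimeter = 2 * (length + width)
Perimeter = 2 * (48 + 32)
Perimeter = 2 * 80
Perimeter = 160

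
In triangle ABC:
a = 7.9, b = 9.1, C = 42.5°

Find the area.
Using A = ½ab·sin(C):
A = ½·7.9·9.1·sin(42.5°) = ½·71.89·0.675590 = 24.28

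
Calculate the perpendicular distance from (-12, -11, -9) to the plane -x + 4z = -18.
d = |(-1)(-12) + 0(-11) + 4(-9) - (-18)| / √((-1)² + 0² + 4²) = 6/√17 = 1.455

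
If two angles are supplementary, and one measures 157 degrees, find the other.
Supplementary angles sum to 180 degrees.
Other angle = 180 - 157
Other angle = 23 degrees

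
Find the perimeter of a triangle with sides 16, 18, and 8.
Perimeter = sum of all sides
Perimeter = 16 + 18 + 8
Perimeter = 42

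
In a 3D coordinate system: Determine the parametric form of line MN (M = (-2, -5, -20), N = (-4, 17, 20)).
Direction vector d = N - M = (-2, 22, 40)
x = -2 - 2t, y = -5 + 22t, z = -20 + 40t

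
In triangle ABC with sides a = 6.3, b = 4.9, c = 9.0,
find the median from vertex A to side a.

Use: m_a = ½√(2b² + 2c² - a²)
m_a = ½√(2·4.9² + 2·9.0² - 6.3²)
m_a = ½√(48.02 + 162 - 39.69) = ½√170.33 = 6.526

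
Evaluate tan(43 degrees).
tan(43 degrees) = 0.9325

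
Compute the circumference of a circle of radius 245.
Circumference = 2 * pi * r
Circumference = 2 * pi * 245
Circumference = 1539.38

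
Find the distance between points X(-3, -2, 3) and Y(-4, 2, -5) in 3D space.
d = √[(-1)² + (4)² + (-8)²] = √81 = 9.0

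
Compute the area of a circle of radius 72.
Area = pi * r²
Area = pi * 72²
Area = pi * 5184
Area = 16286.02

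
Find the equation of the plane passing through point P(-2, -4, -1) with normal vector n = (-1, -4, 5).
d = n·P = (-1)(-2) + (-4)(-4) + (5)(-1) = 13
Plane: -x - 4y + 5z = 13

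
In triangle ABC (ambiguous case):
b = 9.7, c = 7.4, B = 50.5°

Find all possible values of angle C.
sin(C)/c = sin(B)/b  →  sin(C) = c·sin(B)/b = 7.4·sin(50.5°)/9.7 = 0.588662
C₁ = arcsin(0.588662) = 36.06°,  C₂ = 180° - C₁ = 143.94°
Check C₂: A = 180° - 50.5° - 143.94° = -14.44° ≤ 0, rejected
C = 36.06° (one solution)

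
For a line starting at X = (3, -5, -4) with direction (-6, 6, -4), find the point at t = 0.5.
P(0.5) = (3 + (-6)(0.5), -5 + 6(0.5), -4 + (-4)(0.5)) = (0, -2, -6)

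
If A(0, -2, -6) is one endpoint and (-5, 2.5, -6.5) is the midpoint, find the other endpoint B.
B = (2×(-5) - 0, 2×2.5 - (-2), 2×(-6.5) - (-6)) = (-10, 7, -7)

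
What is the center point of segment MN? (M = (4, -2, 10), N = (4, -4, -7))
Midpoint = ((4+4)/2, (-2-4)/2, (10-7)/2) = (4, -3, 1.5)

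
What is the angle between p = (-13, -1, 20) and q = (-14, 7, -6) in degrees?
p·q = 55, |p|² = 570, |q|² = 281
cos θ = 55/√160170 ≈ 0.1374
θ ≈ 82.1°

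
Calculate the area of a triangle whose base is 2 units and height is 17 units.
Area = (1/2) * base * height
Area = (1/2) * 2 * 17
Area = 17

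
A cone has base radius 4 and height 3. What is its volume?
Volume = (1/3) * pi * r² * h
Volume = (1/3) * pi * 4² * 3
Volume = (1/3) * pi * 16 * 3
Volume = (1/3) * pi * 48
Volume = 50.27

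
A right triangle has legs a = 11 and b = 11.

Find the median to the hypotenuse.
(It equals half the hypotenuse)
Hypotenuse c = √(11² + 11²) = √242 = 15.5563
Median to hypotenuse = c/2 = 7.778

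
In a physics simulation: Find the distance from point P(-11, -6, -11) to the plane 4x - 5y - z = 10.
d = |4(-11) + (-5)(-6) + (-1)(-11) - (10)| / √(4² + (-5)² + (-1)²) = 13/√42 = 2.006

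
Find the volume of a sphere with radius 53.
Volume = (4/3) * pi * r³
Volume = (4/3) * pi * 53³
Volume = (4/3) * pi * 148877
Volume = 623614.52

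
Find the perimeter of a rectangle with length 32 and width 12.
Perimeter = 2 * (length + width)
Perimeter = 2 * (32 + 12)
Perimeter = 2 * 44
Perimeter = 88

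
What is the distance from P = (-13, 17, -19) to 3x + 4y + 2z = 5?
d = |3(-13) + 4(17) + 2(-19) - (5)| / √(3² + 4² + 2²) = 14/√29 = 2.6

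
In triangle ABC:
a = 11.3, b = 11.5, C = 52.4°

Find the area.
Using A = ½ab·sin(C):
A = ½·11.3·11.5·sin(52.4°) = ½·129.95·0.792290 = 51.48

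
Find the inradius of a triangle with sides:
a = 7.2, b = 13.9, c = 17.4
s = (a+b+c)/2 = (7.2+13.9+17.4)/2 = 19.25
Area = √(s(s-a)(s-b)(s-c)) = √(19.25·12.05·5.35·1.85) = 47.915
r = Area/s = 47.915/19.25 = 2.489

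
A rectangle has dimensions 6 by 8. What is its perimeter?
Perimeter = 2 * (length + width)
Perimeter = 2 * (6 + 8)
Perimeter = 2 * 14
Perimeter = 28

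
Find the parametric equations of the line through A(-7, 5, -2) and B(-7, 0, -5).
Direction vector d = B - A = (0, -5, -3)
x = -7, y = 5 - 5t, z = -2 - 3t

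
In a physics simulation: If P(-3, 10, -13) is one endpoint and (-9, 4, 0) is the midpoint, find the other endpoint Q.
Q = (2×(-9) - (-3), 2×4 - 10, 2×0 - (-13)) = (-15, -2, 13)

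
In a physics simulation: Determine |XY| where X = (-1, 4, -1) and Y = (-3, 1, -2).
d = √[(-2)² + (-3)² + (-1)²] = √14 = 3.742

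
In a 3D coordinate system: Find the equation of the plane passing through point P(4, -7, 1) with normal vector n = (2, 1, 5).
d = n·P = (2)(4) + (1)(-7) + (5)(1) = 6
Plane: 2x + y + 5z = 6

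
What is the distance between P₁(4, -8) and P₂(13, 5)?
Using the distance formula: d = sqrt((x₂-x₁)² + (y₂-y₁)²)
dx = 13 - 4 = 9
dy = 5 - (-8) = 13
d = sqrt(9² + 13²) = sqrt(81 + 169) = sqrt(250) = 15.81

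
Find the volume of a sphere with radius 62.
Volume = (4/3) * pi * r³
Volume = (4/3) * pi * 62³
Volume = (4/3) * pi * 238328
Volume = 998305.99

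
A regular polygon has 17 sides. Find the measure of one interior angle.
Interior angle of a regular n-gon = (n-2)*180/n
Interior angle = (17-2)*180/17
Interior angle = 15*180/17
Interior angle = 2700/17
Interior angle = 158.82 degrees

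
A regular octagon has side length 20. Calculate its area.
For a regular 8-gon with side length s = 20:
Apothem a = s / (2*tan(pi/8)) = 20 / (2*tan(pi/8)) ≈ 24.1421
Perimeter P = 8 * 20 = 160
Area = (1/2) * P * a = (1/2) * 160 * 24.1421 = 1931.37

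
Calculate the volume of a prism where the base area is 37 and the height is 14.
Volume = base area * height
Volume = 37 * 14
Volume = 518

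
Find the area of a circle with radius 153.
Area = pi * r²
Area = pi * 153²
Area = pi * 23409
Area = 73541.54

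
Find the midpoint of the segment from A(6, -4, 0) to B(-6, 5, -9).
Midpoint = ((6-6)/2, (-4+5)/2, (0-9)/2) = (0, 0.5, -4.5)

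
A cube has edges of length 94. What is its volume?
Volume = s³
Volume = 94³
Volume = 830584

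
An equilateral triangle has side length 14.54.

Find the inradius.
For an equilateral triangle, r = s/(2√3) where s is the side.
r = 14.54/(2√3) = 14.54/3.464102 = 4.197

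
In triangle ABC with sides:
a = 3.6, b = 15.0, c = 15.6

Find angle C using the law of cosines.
cos(C) = (a² + b² - c²)/(2ab)
cos(C) = (3.6² + 15.0² - 15.6²)/(2·3.6·15.0) = -5.4/108 = -0.050000
C = arccos(-0.050000) = 92.87°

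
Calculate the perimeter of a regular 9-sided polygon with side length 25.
Perimeter = number of sides * side length
Perimeter = 9 * 25
Perimeter = 225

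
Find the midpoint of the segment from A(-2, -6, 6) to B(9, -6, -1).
Midpoint = ((-2+9)/2, (-6-6)/2, (6-1)/2) = (3.5, -6, 2.5)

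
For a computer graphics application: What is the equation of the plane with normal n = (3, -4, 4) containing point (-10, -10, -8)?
d = n·P = (3)(-10) + (-4)(-10) + (4)(-8) = -22
Plane: 3x - 4y + 4z = -22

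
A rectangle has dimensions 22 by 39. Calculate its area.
Area = length * width
Area = 22 * 39
Area = 858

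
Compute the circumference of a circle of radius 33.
Circumference = 2 * pi * r
Circumference = 2 * pi * 33
Circumference = 207.35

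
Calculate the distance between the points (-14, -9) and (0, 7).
Using the distance formula: d = sqrt((x₂-x₁)² + (y₂-y₁)²)
dx = 0 - (-14) = 14
dy = 7 - (-9) = 16
d = sqrt(14² + 16²) = sqrt(196 + 256) = sqrt(452) = 21.26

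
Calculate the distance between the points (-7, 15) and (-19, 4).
Using the distance formula: d = sqrt((x₂-x₁)² + (y₂-y₁)²)
dx = (-19) - (-7) = -12
dy = 4 - 15 = -11
d = sqrt((-12)² + (-11)²) = sqrt(144 + 121) = sqrt(265) = 16.28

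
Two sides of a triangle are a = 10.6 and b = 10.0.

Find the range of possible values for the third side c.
By the triangle inequality: |a - b| < c < a + b
|10.6 - 10.0| < c < 10.6 + 10.0
0.6 < c < 20.6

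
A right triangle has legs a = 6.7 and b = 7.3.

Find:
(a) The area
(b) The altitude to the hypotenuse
(a) Area = ½ab = ½·6.7·7.3 = 24.455
(b) Hypotenuse c = √(6.7² + 7.3²) = √98.18 = 9.90858
    Area = ½·c·h_c  →  h_c = 2·Area/c = 2·24.455/9.90858 = 4.936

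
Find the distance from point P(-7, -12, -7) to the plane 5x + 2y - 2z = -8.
d = |5(-7) + 2(-12) + (-2)(-7) - (-8)| / √(5² + 2² + (-2)²) = 37/√33 = 6.441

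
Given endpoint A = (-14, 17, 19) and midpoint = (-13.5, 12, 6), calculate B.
B = (2×(-13.5) - (-14), 2×12 - 17, 2×6 - 19) = (-13, 7, -7)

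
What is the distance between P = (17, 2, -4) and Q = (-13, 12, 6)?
d = √[(-30)² + (10)² + (10)²] = √1100 = 33.17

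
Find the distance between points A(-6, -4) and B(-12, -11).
Using the distance formula: d = sqrt((x₂-x₁)² + (y₂-y₁)²)
dx = (-12) - (-6) = -6
dy = (-11) - (-4) = -7
d = sqrt((-6)² + (-7)²) = sqrt(36 + 49) = sqrt(85) = 9.22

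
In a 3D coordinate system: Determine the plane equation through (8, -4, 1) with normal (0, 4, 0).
d = n·P = (0)(8) + (4)(-4) + (0)(1) = -16
Plane: 4y = -16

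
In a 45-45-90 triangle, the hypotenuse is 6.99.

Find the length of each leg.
In a 45-45-90 triangle, hypotenuse = leg·√2  →  leg = hypotenuse/√2
leg = 6.99/√2 = 4.943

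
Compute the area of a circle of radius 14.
Area = pi * r²
Area = pi * 14²
Area = pi * 196
Area = 615.75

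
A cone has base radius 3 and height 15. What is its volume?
Volume = (1/3) * pi * r² * h
Volume = (1/3) * pi * 3² * 15
Volume = (1/3) * pi * 9 * 15
Volume = (1/3) * pi * 135
Volume = 141.37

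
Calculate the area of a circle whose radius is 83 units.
Area = pi * r²
Area = pi * 83²
Area = pi * 6889
Area = 21642.43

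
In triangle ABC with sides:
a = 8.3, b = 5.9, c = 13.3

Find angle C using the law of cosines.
cos(C) = (a² + b² - c²)/(2ab)
cos(C) = (8.3² + 5.9² - 13.3²)/(2·8.3·5.9) = -73.19/97.94 = -0.747294
C = arccos(-0.747294) = 138.4°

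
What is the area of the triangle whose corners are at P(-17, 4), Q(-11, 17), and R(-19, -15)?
Using the coordinate formula: Area = (1/2)|x₁(y₂-y₃) + x₂(y₃-y₁) + x₃(y₁-y₂)|
Area = (1/2)|(-17)(17-(-15)) + (-11)((-15)-4) + (-19)(4-17)|
Area = (1/2)|(-17)*32 + (-11)*(-19) + (-19)*(-13)|
Area = (1/2)|(-544) + 209 + 247|
Area = (1/2)*88 = 44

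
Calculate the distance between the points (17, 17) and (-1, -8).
Using the distance formula: d = sqrt((x₂-x₁)² + (y₂-y₁)²)
dx = (-1) - 17 = -18
dy = (-8) - 17 = -25
d = sqrt((-18)² + (-25)²) = sqrt(324 + 625) = sqrt(949) = 30.81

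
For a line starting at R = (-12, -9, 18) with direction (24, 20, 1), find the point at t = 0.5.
P(0.5) = (-12 + 24(0.5), -9 + 20(0.5), 18 + 1(0.5)) = (0, 1, 18.5)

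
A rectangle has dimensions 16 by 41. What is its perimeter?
Perimeter = 2 * (length + width)
Perimeter = 2 * (16 + 41)
Perimeter = 2 * 57
Perimeter = 114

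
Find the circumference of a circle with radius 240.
Circumference = 2 * pi * r
Circumference = 2 * pi * 240
Circumference = 1507.96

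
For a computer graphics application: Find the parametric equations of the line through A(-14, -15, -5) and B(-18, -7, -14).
Direction vector d = B - A = (-4, 8, -9)
x = -14 - 4t, y = -15 + 8t, z = -5 - 9t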